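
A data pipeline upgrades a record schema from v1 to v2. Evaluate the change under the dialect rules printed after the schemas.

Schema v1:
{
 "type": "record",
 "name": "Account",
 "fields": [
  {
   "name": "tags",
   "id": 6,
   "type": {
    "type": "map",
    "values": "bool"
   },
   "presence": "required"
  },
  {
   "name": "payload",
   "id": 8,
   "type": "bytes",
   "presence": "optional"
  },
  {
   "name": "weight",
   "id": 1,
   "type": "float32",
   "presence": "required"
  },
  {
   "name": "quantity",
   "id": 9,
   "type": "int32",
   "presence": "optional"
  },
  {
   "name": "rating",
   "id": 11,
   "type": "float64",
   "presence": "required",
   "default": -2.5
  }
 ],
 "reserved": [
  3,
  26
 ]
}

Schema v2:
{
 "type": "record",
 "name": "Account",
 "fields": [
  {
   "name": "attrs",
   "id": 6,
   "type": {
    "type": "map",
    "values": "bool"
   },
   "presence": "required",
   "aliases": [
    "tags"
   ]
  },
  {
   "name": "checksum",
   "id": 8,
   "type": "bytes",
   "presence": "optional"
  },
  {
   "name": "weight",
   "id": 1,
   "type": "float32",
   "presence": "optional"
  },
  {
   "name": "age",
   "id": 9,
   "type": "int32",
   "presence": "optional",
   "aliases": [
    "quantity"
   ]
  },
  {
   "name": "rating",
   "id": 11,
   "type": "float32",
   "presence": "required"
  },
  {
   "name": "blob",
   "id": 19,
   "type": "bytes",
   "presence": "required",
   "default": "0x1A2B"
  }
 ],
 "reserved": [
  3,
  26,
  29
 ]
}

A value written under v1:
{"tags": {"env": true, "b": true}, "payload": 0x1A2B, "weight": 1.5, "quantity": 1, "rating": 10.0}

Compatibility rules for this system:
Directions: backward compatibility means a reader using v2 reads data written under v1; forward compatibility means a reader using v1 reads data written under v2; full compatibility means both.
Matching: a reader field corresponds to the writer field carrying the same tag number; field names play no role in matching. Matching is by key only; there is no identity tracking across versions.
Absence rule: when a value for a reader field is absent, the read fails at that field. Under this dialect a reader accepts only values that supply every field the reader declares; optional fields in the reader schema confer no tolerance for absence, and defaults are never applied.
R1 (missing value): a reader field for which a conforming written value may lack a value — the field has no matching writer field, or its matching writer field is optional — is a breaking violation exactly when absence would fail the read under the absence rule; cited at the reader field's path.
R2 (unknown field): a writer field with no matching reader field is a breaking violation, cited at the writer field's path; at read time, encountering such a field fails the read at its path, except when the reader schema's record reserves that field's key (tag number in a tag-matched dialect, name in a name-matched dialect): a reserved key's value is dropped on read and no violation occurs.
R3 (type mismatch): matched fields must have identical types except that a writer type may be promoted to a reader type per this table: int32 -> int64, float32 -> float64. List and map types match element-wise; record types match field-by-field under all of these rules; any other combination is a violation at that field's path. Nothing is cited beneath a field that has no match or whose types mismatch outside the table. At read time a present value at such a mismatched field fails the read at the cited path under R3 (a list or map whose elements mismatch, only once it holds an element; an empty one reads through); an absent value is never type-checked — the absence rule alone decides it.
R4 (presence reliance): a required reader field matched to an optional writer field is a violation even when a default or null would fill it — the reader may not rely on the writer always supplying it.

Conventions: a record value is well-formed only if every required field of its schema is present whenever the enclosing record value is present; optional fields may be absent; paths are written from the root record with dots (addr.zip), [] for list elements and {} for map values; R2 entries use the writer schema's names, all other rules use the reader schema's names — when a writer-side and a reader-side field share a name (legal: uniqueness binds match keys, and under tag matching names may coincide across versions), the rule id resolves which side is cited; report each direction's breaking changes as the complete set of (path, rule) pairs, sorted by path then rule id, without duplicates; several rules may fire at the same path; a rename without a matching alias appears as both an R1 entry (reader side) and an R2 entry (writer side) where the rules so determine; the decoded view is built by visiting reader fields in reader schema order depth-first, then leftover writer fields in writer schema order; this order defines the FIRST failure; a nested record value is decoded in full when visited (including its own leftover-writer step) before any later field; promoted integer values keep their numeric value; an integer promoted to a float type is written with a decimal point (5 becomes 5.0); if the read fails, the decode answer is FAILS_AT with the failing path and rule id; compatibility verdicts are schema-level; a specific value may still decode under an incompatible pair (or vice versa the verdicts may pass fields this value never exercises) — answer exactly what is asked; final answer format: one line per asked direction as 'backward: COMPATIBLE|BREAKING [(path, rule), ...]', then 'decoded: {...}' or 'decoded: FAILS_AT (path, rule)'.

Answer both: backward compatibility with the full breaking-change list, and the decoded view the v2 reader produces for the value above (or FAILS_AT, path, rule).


in Account below, arrows point writer -> reader
backward analysis of Account with v2 as reader and v1 as writer:
  attrs: paired with writer tags (map<string, bool> -> map<string, bool>; writer required)
  checksum: paired with writer payload (bytes -> bytes; writer optional)
  weight: paired with writer weight (float32 -> float32; writer required)
  age: paired with writer quantity (int32 -> int32; writer optional)
  rating: paired with writer rating (float64 -> float32; writer required)
  blob: no writer-side match
  violation R1 at age
  violation R1 at blob
  violation R1 at checksum
  violation R3 at rating
  => backward verdict for Account: BREAKING, 4 violation(s)
decode (reader v2):
  attrs := {"env": true, "b": true} (from writer tags)
  checksum := 0x1A2B (from writer payload)
  weight := 1.5
  age := 1 (from writer quantity)
  read fails at rating under R3
  => FAILS_AT (rating, R3)
remaining Account differences; none change what is asked:
  renamed field tags to attrs in record Account (alias tags declared on the renamed field) -> fires no rule on Account, leaving the asked answer as it is
  field weight in record Account: required changed to optional -> matters only for Account's forward compatibility — outside the asked direction

backward: BREAKING [(age, R1), (blob, R1), (checksum, R1), (rating, R3)]; decoded: FAILS_AT (rating, R3)


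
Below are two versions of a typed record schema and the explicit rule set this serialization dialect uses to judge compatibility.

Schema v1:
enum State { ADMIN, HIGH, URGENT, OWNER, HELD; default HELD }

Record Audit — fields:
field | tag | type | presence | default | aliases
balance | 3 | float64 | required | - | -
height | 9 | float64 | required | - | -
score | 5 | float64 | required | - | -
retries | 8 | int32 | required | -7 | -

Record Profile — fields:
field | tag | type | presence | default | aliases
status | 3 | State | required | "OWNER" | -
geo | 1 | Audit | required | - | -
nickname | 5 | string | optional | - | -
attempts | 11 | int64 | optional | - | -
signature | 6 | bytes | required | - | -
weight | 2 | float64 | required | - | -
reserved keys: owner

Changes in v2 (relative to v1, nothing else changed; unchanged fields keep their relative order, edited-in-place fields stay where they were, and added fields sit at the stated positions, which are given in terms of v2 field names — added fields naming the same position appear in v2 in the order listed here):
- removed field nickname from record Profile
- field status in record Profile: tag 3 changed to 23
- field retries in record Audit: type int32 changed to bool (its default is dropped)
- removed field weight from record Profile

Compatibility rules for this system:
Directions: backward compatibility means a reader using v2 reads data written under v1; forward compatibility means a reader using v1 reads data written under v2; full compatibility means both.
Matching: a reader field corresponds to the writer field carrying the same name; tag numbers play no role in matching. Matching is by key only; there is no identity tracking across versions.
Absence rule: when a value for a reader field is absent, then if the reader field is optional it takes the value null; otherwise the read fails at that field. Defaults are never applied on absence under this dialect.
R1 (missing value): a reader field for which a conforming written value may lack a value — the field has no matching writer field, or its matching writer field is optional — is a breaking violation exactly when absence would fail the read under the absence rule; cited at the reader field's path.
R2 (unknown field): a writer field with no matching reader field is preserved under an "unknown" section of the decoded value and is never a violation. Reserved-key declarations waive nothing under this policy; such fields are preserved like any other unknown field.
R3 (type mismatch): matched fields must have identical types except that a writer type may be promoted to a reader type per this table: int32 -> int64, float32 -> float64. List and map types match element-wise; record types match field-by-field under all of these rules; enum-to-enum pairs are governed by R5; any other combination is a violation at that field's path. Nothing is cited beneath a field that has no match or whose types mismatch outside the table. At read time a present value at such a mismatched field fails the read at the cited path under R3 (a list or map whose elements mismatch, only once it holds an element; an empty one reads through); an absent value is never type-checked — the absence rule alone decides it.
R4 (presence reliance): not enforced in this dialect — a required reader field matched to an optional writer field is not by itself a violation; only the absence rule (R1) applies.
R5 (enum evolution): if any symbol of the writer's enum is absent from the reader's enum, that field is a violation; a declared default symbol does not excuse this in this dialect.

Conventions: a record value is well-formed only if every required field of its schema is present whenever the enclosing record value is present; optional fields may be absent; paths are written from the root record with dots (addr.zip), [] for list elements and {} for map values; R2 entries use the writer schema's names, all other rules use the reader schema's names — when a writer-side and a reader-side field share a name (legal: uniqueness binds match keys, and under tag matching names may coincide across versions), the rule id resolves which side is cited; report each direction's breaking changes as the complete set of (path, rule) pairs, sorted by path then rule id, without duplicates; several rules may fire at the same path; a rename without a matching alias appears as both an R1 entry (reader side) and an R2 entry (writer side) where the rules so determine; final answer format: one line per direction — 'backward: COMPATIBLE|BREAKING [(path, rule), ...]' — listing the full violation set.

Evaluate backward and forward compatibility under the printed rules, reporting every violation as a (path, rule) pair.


backward: BREAKING [(geo.retries, R3)]; forward: BREAKING [(geo.retries, R3), (weight, R1)]

in Profile below, arrows point writer -> reader
backward on Profile — v2 reading data written by v1:
  status <- status (State -> State, writer required)
  geo <- geo (Audit -> Audit, writer required)
  attempts <- attempts (int64 -> int64, writer optional)
  signature <- signature (bytes -> bytes, writer required)
  leftover writer field: nickname
  leftover writer field: weight
  geo.balance <- geo.balance (float64 -> float64, writer required)
  geo.height <- geo.height (float64 -> float64, writer required)
  geo.score <- geo.score (float64 -> float64, writer required)
  geo.retries <- geo.retries (int32 -> bool, writer required)
  R3 fires at geo.retries
  => backward verdict for Profile: BREAKING, 1 violation(s)
forward on Profile — v1 reading data written by v2:
  status <- status (State -> State, writer required)
  geo <- geo (Audit -> Audit, writer required)
  nickname has no writer counterpart
  attempts <- attempts (int64 -> int64, writer optional)
  signature <- signature (bytes -> bytes, writer required)
  weight has no writer counterpart
  geo.balance <- geo.balance (float64 -> float64, writer required)
  geo.height <- geo.height (float64 -> float64, writer required)
  geo.score <- geo.score (float64 -> float64, writer required)
  geo.retries <- geo.retries (bool -> int32, writer required)
  R3 fires at geo.retries
  R1 fires at weight
  => forward verdict for Profile: BREAKING, 2 violation(s)


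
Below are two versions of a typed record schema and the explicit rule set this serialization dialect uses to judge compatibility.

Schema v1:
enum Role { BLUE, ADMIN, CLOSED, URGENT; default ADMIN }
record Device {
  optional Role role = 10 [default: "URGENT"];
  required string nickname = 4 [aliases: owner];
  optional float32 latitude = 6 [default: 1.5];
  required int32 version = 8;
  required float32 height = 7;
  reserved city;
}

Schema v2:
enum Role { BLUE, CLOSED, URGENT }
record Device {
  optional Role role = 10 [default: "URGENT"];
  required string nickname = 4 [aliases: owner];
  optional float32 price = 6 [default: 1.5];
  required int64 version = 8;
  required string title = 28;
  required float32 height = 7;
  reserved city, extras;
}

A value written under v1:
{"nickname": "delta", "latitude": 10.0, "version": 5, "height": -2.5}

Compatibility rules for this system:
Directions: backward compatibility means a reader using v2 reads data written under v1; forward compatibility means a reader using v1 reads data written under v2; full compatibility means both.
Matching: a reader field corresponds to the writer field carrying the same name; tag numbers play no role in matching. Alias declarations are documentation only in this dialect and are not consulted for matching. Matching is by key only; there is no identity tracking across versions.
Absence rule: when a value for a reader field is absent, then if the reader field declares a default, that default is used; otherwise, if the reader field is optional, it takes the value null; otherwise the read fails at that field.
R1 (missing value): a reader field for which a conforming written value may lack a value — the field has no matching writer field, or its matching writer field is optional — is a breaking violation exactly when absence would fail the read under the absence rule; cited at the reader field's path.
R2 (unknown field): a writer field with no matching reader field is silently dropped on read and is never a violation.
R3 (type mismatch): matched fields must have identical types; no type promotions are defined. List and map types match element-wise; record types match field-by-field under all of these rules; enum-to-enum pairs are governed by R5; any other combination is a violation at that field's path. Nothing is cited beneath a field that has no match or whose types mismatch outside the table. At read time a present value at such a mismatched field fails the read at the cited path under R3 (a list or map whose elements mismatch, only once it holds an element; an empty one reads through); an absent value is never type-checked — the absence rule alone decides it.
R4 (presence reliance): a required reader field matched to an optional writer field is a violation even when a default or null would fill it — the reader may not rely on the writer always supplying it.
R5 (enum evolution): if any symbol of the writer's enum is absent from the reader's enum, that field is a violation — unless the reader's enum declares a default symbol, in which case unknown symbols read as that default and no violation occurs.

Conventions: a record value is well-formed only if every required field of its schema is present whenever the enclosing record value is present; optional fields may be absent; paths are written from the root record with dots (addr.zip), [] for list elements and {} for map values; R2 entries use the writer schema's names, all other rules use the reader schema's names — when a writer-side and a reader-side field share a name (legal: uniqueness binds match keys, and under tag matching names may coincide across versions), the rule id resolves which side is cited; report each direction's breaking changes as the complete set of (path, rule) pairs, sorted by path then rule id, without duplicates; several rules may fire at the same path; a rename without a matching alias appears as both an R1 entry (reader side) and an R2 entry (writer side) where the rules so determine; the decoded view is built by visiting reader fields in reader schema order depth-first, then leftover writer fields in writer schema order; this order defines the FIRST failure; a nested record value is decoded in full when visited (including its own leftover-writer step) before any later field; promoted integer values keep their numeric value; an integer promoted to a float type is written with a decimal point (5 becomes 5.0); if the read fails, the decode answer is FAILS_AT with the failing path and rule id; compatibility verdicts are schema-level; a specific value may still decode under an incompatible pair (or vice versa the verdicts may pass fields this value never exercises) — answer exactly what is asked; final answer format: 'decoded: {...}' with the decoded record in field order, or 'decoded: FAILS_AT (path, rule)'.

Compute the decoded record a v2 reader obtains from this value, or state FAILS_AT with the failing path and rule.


arrows below run writer -> reader for Device
decode walk for Device under reader schema v2:
  role := "URGENT" (no value, default fills)
  nickname := "delta"
  price := 1.5 (no value, default fills)
  read fails at version under R3
  => FAILS_AT (version, R3)
remaining Device differences; none change what is asked:
  added field title to record Device: required string, tag 28 (in v2 it sits immediately before height) -> changes Device's schema-level verdicts only — the decode of this value is the same
  enum Role (field role in record Device): symbol ADMIN removed (it was the default; the default is cleared) -> changes Device's schema-level verdicts only — the decode of this value is the same
  renamed field latitude to price in record Device -> inert under this dialect — no rule fires on Device and the result does not move

decoded: FAILS_AT (version, R3)


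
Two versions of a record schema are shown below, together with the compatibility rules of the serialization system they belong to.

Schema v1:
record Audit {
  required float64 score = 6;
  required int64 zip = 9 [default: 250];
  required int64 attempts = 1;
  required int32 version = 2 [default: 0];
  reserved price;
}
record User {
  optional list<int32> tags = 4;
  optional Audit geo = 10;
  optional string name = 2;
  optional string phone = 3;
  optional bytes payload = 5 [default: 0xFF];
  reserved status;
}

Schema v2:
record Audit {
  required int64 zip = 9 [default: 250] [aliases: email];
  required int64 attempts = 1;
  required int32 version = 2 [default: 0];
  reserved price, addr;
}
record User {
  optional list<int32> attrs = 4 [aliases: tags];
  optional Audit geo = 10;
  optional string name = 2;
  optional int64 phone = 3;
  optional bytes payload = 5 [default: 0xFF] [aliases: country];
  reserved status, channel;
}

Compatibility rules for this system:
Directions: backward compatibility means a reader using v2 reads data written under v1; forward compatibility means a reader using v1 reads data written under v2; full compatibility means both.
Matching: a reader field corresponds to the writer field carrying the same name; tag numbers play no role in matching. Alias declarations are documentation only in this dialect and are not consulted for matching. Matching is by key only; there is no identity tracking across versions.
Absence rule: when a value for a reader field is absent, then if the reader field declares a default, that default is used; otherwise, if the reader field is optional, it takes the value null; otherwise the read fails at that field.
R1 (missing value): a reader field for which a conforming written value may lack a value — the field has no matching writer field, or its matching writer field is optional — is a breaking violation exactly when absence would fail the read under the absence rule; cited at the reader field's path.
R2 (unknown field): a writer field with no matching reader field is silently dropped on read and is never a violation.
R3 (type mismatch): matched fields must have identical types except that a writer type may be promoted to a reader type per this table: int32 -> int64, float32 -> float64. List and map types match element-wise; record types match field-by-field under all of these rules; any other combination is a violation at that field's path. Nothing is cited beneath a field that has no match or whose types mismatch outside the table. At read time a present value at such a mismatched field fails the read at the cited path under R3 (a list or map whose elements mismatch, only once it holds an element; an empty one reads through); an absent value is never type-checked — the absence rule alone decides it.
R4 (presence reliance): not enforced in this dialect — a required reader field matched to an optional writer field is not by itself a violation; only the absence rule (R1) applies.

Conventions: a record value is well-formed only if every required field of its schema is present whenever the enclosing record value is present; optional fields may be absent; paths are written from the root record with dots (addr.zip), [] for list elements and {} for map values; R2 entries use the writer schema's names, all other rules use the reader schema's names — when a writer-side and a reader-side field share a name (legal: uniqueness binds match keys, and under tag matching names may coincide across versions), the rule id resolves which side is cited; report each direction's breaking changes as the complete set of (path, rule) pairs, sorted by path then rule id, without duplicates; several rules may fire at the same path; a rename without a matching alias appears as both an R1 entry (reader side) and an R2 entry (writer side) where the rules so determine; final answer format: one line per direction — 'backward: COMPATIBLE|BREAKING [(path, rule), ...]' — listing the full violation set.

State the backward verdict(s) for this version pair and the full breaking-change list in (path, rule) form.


backward: BREAKING [(phone, R3)]

the writer's type comes first in each User pair
backward for User (reader v2, writer v1):
  no writer field matches reader attrs
  Audit -> Audit, writer optional: geo aligns to geo
  string -> string, writer optional: name aligns to name
  string -> int64, writer optional: phone aligns to phone
  bytes -> bytes, writer optional: payload aligns to payload
  tags (writer side), unknown to reader
  int64 -> int64, writer required: geo.zip aligns to geo.zip
  int64 -> int64, writer required: geo.attempts aligns to geo.attempts
  int32 -> int32, writer required: geo.version aligns to geo.version
  geo.score (writer side), unknown to reader
  violation R3 at phone
  => backward: BREAKING (1)
remaining User differences; none change what is asked:
  removed field score from record Audit -> matters only for User's forward compatibility — outside the asked direction
  renamed field tags to attrs in record User (alias tags declared on the renamed field) -> fires no rule on User, leaving the asked answer as it is


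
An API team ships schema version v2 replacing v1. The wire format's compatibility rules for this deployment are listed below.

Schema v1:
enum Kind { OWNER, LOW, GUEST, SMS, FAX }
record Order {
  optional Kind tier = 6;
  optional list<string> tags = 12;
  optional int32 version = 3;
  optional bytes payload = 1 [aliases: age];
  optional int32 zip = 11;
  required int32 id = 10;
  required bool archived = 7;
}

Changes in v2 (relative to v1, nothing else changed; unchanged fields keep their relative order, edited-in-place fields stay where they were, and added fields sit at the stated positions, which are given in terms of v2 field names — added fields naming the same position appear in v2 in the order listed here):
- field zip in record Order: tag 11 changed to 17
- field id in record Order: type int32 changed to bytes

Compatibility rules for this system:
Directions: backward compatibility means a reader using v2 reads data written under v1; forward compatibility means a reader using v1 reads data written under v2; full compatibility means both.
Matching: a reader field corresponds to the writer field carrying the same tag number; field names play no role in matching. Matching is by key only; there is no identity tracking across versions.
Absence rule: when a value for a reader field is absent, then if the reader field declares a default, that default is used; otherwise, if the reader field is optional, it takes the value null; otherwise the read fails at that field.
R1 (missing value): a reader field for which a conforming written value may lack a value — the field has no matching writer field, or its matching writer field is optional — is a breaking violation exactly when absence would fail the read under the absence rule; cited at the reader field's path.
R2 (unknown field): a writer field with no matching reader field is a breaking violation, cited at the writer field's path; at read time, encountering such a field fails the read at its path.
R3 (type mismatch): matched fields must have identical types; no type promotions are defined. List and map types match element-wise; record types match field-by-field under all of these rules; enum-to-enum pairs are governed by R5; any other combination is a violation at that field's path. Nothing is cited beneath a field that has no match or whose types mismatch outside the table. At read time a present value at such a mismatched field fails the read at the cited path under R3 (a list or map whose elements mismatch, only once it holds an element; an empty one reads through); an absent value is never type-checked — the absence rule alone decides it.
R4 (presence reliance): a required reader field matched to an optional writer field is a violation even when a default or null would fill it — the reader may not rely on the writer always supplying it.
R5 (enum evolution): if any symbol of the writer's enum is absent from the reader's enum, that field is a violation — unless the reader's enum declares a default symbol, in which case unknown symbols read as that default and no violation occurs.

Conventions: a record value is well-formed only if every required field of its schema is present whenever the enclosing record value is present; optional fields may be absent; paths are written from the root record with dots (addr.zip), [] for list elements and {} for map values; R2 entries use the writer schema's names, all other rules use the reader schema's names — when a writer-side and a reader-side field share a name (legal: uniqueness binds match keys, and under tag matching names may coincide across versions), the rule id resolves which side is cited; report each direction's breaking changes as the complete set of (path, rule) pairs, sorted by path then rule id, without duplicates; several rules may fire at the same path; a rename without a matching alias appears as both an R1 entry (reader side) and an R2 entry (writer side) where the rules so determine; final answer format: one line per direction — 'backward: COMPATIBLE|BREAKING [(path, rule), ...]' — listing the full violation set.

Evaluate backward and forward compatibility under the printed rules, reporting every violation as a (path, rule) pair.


the writer's type comes first in each Order pair
backward analysis of Order with v2 as reader and v1 as writer:
  tier: Kind -> Kind, writer optional; from tier
  tags: list<string> -> list<string>, writer optional; from tags
  version: int32 -> int32, writer optional; from version
  payload: bytes -> bytes, writer optional; from payload
  zip has no writer counterpart
  id: int32 -> bytes, writer required; from id
  archived: bool -> bool, writer required; from archived
  zip (writer side), unknown to reader
  violation R3 at id
  violation R2 at zip
  => backward verdict for Order: BREAKING, 2 violation(s)
forward analysis of Order with v1 as reader and v2 as writer:
  tier: Kind -> Kind, writer optional; from tier
  tags: list<string> -> list<string>, writer optional; from tags
  version: int32 -> int32, writer optional; from version
  payload: bytes -> bytes, writer optional; from payload
  zip has no writer counterpart
  id: bytes -> int32, writer required; from id
  archived: bool -> bool, writer required; from archived
  zip (writer side), unknown to reader
  violation R3 at id
  violation R2 at zip
  => forward verdict for Order: BREAKING, 2 violation(s)

backward: BREAKING [(id, R3), (zip, R2)]; forward: BREAKING [(id, R3), (zip, R2)]


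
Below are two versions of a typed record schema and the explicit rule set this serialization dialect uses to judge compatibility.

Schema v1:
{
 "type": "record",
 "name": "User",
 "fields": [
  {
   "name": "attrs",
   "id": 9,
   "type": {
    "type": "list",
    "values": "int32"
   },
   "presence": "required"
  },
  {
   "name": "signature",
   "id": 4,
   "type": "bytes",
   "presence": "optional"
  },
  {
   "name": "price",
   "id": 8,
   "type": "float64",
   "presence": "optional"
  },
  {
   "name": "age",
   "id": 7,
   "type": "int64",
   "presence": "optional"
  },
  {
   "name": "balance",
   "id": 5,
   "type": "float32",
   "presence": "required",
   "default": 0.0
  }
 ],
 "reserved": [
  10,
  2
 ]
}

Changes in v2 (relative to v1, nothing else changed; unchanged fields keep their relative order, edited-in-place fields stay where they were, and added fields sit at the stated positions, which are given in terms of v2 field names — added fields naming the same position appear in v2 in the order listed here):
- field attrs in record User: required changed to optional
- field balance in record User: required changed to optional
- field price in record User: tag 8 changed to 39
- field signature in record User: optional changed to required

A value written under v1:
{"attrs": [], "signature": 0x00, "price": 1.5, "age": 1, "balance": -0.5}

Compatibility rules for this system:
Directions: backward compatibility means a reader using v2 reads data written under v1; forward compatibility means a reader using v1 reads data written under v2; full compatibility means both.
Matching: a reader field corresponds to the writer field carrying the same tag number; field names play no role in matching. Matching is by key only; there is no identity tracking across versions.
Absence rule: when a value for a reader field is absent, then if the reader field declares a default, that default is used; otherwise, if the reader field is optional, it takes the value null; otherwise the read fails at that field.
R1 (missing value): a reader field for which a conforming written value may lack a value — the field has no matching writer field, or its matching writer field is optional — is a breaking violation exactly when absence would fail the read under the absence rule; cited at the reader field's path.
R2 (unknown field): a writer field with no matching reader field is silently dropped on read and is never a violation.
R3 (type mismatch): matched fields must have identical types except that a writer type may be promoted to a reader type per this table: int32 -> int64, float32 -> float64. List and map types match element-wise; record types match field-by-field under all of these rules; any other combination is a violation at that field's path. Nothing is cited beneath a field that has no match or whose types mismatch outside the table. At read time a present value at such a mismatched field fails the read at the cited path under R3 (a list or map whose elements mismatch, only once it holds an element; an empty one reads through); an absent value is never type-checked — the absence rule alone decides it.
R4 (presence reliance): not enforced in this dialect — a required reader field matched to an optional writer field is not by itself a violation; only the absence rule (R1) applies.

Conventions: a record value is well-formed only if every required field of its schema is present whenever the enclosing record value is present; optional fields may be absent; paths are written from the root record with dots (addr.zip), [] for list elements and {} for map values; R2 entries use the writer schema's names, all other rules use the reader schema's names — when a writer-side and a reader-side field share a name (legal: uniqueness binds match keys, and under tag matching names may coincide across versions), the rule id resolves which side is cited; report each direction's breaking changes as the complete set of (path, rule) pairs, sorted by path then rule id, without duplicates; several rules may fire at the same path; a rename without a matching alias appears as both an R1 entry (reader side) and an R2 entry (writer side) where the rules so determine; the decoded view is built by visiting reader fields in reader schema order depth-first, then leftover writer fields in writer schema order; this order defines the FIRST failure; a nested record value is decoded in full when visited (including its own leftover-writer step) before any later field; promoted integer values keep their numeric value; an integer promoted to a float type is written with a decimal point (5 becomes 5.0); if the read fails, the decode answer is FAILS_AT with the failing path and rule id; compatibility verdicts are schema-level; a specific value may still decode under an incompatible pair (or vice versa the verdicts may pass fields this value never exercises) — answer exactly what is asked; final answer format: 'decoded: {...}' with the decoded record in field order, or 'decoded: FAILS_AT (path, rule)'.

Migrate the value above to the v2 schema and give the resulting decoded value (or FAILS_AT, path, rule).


decoded: {"attrs": [], "signature": 0x00, "price": null, "age": 1, "balance": -0.5}

in User below, arrows point writer -> reader
decode walk for User under reader schema v2:
  attrs := []
  signature := 0x00
  price := null (absent, optional -> null)
  age := 1
  balance := -0.5
  writer price: unknown -> dropped
  => decoded: {"attrs": [], "signature": 0x00, "price": null, "age": 1, "balance": -0.5}
checking off the User differences that do not matter here:
  field attrs in record User: required changed to optional -> changes User's schema-level verdicts only — the decode of this value is the same
  field balance in record User: required changed to optional -> fires no rule on User under this dialect and leaves the result unchanged
  field signature in record User: optional changed to required -> changes User's schema-level verdicts only — the decode of this value is the same


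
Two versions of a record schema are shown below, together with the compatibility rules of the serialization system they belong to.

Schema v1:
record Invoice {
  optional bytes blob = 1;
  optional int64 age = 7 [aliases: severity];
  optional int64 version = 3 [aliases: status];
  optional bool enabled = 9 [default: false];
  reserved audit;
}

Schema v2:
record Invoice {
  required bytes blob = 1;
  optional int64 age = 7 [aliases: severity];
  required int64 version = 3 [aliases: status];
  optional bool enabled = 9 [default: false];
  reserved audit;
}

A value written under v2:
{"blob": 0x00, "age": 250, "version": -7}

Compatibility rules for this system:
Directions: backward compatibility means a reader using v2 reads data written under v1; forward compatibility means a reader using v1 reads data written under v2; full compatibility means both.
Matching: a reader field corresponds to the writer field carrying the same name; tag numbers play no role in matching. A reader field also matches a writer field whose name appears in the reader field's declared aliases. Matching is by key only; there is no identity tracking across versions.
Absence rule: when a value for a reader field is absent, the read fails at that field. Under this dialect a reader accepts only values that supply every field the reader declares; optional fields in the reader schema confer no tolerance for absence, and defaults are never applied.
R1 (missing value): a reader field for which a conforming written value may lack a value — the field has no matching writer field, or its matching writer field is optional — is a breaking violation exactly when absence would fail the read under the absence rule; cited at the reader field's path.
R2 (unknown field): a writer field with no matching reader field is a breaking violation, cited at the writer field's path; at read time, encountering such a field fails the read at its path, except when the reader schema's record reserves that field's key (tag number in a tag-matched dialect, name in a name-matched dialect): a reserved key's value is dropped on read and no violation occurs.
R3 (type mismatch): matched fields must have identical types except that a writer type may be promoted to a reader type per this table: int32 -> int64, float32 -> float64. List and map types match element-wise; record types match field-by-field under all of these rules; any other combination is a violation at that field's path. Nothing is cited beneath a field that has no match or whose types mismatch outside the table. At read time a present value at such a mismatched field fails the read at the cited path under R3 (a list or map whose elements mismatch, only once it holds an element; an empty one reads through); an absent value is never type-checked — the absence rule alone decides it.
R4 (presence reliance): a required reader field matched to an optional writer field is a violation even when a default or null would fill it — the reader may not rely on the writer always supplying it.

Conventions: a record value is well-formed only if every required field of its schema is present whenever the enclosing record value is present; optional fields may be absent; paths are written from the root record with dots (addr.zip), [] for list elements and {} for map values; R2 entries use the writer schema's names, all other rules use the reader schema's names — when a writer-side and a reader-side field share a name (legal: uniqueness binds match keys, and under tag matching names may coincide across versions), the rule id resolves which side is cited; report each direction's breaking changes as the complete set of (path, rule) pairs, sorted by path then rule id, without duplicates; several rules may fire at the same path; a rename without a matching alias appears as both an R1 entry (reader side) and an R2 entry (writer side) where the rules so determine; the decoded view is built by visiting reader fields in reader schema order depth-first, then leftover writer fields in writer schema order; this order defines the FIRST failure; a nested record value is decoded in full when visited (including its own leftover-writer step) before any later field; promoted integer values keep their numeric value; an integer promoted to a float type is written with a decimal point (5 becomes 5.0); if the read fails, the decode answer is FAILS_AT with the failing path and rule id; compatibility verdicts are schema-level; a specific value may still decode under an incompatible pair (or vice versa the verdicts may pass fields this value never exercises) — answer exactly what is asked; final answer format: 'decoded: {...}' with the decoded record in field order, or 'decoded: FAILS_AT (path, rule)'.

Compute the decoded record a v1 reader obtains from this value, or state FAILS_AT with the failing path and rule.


decoded: FAILS_AT (enabled, R1)

each type pair in Invoice: writer, then reader
decode (reader v1):
  blob := 0x00
  age := 250
  version := -7
  read fails at enabled under R1 (no fill)
  => FAILS_AT (enabled, R1)
the rest of the Invoice diff is inert for this question:
  field version in record Invoice: optional changed to required -> a verdict-level change on Invoice — the shown value reads the same
  field blob in record Invoice: optional changed to required -> a verdict-level change on Invoice — the shown value reads the same
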